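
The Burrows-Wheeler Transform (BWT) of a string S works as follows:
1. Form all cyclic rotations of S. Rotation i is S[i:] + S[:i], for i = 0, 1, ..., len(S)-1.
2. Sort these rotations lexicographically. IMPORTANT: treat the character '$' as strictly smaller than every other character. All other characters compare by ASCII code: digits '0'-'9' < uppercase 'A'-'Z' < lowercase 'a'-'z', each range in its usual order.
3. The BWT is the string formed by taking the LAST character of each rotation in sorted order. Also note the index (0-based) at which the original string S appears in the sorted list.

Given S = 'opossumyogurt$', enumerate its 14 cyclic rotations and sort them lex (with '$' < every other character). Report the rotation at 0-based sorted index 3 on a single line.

All 14 rotations (rotation i = S[i:]+S[:i]):
  rot[0] = opossumyogurt$
  rot[1] = possumyogurt$o
  rot[2] = ossumyogurt$op
  rot[3] = ssumyogurt$opo
  rot[4] = sumyogurt$opos
  rot[5] = umyogurt$oposs
  rot[6] = myogurt$opossu
  rot[7] = yogurt$opossum
  rot[8] = ogurt$opossumy
  rot[9] = gurt$opossumyo
  rot[10] = urt$opossumyog
  rot[11] = rt$opossumyogu
  rot[12] = t$opossumyogur
  rot[13] = $opossumyogurt
Sorted (with $ < everything):
  sorted[0] = $opossumyogurt
  sorted[1] = gurt$opossumyo
  sorted[2] = myogurt$opossu
  sorted[3] = ogurt$opossumy
  sorted[4] = opossumyogurt$
  sorted[5] = ossumyogurt$op
  sorted[6] = possumyogurt$o
  sorted[7] = rt$opossumyogu
  sorted[8] = ssumyogurt$opo
  sorted[9] = sumyogurt$opos
  sorted[10] = t$opossumyogur
  sorted[11] = umyogurt$oposs
  sorted[12] = urt$opossumyog
  sorted[13] = yogurt$opossum
sorted[3] = ogurt$opossumy

Answer: ogurt$opossumy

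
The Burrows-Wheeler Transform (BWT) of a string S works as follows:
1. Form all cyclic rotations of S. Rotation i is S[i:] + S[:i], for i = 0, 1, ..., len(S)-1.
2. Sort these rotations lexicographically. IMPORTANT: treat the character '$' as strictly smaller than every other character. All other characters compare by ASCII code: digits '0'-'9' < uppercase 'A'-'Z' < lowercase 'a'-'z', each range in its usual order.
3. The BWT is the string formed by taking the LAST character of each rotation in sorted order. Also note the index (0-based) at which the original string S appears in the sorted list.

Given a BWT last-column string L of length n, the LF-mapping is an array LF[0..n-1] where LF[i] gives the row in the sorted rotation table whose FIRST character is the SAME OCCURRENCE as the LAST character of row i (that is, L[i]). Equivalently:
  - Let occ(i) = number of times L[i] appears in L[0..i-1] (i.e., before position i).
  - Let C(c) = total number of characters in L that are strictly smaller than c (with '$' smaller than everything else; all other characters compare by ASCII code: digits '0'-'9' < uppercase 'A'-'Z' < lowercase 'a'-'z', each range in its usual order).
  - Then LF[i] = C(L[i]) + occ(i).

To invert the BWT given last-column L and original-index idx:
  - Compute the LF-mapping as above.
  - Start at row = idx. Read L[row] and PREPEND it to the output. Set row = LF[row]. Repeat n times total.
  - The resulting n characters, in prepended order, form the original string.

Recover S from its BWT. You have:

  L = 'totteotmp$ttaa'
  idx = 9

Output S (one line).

Answer: tattooattempt$

Derivation:
LF mapping: 8 5 9 10 3 6 11 4 7 0 12 13 1 2
Walk LF starting at row 9, prepending L[row]:
  step 1: row=9, L[9]='$', prepend. Next row=LF[9]=0
  step 2: row=0, L[0]='t', prepend. Next row=LF[0]=8
  step 3: row=8, L[8]='p', prepend. Next row=LF[8]=7
  step 4: row=7, L[7]='m', prepend. Next row=LF[7]=4
  step 5: row=4, L[4]='e', prepend. Next row=LF[4]=3
  step 6: row=3, L[3]='t', prepend. Next row=LF[3]=10
  step 7: row=10, L[10]='t', prepend. Next row=LF[10]=12
  step 8: row=12, L[12]='a', prepend. Next row=LF[12]=1
  step 9: row=1, L[1]='o', prepend. Next row=LF[1]=5
  step 10: row=5, L[5]='o', prepend. Next row=LF[5]=6
  step 11: row=6, L[6]='t', prepend. Next row=LF[6]=11
  step 12: row=11, L[11]='t', prepend. Next row=LF[11]=13
  step 13: row=13, L[13]='a', prepend. Next row=LF[13]=2
  step 14: row=2, L[2]='t', prepend. Next row=LF[2]=9
Reversed output: tattooattempt$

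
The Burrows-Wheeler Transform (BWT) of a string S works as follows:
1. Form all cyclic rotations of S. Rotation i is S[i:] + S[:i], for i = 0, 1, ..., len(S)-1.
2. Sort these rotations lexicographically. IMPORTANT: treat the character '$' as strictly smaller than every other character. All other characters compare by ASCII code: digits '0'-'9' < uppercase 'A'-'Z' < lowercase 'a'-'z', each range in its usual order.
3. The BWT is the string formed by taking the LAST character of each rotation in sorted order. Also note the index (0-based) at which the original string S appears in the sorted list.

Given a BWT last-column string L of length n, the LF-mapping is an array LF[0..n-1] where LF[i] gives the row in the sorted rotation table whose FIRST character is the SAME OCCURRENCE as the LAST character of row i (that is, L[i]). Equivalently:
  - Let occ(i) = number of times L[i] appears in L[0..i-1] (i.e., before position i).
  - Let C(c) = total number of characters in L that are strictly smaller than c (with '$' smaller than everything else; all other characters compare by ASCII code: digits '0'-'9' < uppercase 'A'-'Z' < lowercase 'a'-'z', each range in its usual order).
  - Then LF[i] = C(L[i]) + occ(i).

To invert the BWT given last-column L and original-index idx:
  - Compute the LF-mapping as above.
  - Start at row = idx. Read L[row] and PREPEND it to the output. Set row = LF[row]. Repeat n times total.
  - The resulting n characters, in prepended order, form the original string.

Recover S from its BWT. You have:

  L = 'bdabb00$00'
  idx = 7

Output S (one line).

Answer: b0b0d0a0b$

Derivation:
LF mapping: 6 9 5 7 8 1 2 0 3 4
Walk LF starting at row 7, prepending L[row]:
  step 1: row=7, L[7]='$', prepend. Next row=LF[7]=0
  step 2: row=0, L[0]='b', prepend. Next row=LF[0]=6
  step 3: row=6, L[6]='0', prepend. Next row=LF[6]=2
  step 4: row=2, L[2]='a', prepend. Next row=LF[2]=5
  step 5: row=5, L[5]='0', prepend. Next row=LF[5]=1
  step 6: row=1, L[1]='d', prepend. Next row=LF[1]=9
  step 7: row=9, L[9]='0', prepend. Next row=LF[9]=4
  step 8: row=4, L[4]='b', prepend. Next row=LF[4]=8
  step 9: row=8, L[8]='0', prepend. Next row=LF[8]=3
  step 10: row=3, L[3]='b', prepend. Next row=LF[3]=7
Reversed output: b0b0d0a0b$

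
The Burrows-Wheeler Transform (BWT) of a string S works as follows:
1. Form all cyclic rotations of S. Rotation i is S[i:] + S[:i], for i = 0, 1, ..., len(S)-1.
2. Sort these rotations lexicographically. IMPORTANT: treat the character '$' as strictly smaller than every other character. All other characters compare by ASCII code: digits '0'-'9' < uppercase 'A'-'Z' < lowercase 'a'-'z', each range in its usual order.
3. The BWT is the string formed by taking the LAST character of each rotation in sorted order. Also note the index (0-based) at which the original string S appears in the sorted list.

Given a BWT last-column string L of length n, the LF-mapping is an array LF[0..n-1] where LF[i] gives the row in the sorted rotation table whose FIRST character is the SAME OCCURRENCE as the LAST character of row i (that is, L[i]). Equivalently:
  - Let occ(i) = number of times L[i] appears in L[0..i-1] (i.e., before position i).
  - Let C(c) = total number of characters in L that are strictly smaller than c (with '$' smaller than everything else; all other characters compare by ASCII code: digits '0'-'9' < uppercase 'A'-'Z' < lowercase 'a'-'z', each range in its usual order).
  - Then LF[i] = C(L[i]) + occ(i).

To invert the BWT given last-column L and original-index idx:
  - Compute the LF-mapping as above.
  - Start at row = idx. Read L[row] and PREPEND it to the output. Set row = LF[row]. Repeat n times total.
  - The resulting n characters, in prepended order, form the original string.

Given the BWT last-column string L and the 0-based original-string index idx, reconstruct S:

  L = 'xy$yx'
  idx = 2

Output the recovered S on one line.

LF mapping: 1 3 0 4 2
Walk LF starting at row 2, prepending L[row]:
  step 1: row=2, L[2]='$', prepend. Next row=LF[2]=0
  step 2: row=0, L[0]='x', prepend. Next row=LF[0]=1
  step 3: row=1, L[1]='y', prepend. Next row=LF[1]=3
  step 4: row=3, L[3]='y', prepend. Next row=LF[3]=4
  step 5: row=4, L[4]='x', prepend. Next row=LF[4]=2
Reversed output: xyyx$

Answer: xyyx$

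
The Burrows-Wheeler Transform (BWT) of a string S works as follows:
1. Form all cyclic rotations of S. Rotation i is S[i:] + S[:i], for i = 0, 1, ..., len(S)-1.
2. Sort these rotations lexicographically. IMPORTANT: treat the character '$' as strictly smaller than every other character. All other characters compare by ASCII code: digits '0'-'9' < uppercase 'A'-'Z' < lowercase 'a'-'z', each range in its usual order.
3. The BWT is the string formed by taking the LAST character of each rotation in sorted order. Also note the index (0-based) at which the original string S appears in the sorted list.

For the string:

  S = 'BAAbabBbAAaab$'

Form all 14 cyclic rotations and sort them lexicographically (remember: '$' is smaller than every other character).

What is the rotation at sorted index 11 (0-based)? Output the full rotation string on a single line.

Answer: bAAaab$BAAbabB

Derivation:
All 14 rotations (rotation i = S[i:]+S[:i]):
  rot[0] = BAAbabBbAAaab$
  rot[1] = AAbabBbAAaab$B
  rot[2] = AbabBbAAaab$BA
  rot[3] = babBbAAaab$BAA
  rot[4] = abBbAAaab$BAAb
  rot[5] = bBbAAaab$BAAba
  rot[6] = BbAAaab$BAAbab
  rot[7] = bAAaab$BAAbabB
  rot[8] = AAaab$BAAbabBb
  rot[9] = Aaab$BAAbabBbA
  rot[10] = aab$BAAbabBbAA
  rot[11] = ab$BAAbabBbAAa
  rot[12] = b$BAAbabBbAAaa
  rot[13] = $BAAbabBbAAaab
Sorted (with $ < everything):
  sorted[0] = $BAAbabBbAAaab
  sorted[1] = AAaab$BAAbabBb
  sorted[2] = AAbabBbAAaab$B
  sorted[3] = Aaab$BAAbabBbA
  sorted[4] = AbabBbAAaab$BA
  sorted[5] = BAAbabBbAAaab$
  sorted[6] = BbAAaab$BAAbab
  sorted[7] = aab$BAAbabBbAA
  sorted[8] = ab$BAAbabBbAAa
  sorted[9] = abBbAAaab$BAAb
  sorted[10] = b$BAAbabBbAAaa
  sorted[11] = bAAaab$BAAbabB
  sorted[12] = bBbAAaab$BAAba
  sorted[13] = babBbAAaab$BAA
sorted[11] = bAAaab$BAAbabB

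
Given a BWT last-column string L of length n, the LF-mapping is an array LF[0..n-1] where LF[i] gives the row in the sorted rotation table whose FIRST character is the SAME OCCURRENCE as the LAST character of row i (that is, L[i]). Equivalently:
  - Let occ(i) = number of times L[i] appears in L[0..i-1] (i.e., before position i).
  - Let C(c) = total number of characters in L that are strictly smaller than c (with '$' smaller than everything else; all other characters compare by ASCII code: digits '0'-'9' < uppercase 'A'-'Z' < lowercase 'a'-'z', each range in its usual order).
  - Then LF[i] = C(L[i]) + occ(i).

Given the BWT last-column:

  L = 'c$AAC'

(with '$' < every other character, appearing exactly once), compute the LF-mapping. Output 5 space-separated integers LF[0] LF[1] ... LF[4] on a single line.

Char counts: '$':1, 'A':2, 'C':1, 'c':1
C (first-col start): C('$')=0, C('A')=1, C('C')=3, C('c')=4
L[0]='c': occ=0, LF[0]=C('c')+0=4+0=4
L[1]='$': occ=0, LF[1]=C('$')+0=0+0=0
L[2]='A': occ=0, LF[2]=C('A')+0=1+0=1
L[3]='A': occ=1, LF[3]=C('A')+1=1+1=2
L[4]='C': occ=0, LF[4]=C('C')+0=3+0=3

Answer: 4 0 1 2 3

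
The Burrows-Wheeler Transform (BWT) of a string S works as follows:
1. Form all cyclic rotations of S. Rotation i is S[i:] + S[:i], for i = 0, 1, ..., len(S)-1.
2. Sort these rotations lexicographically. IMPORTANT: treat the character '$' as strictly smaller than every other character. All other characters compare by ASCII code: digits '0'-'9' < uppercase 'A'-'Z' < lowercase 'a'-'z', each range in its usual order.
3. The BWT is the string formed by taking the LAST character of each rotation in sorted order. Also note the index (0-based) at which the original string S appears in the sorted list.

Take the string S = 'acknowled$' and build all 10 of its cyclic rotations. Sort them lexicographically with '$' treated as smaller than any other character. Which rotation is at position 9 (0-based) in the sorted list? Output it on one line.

All 10 rotations (rotation i = S[i:]+S[:i]):
  rot[0] = acknowled$
  rot[1] = cknowled$a
  rot[2] = knowled$ac
  rot[3] = nowled$ack
  rot[4] = owled$ackn
  rot[5] = wled$ackno
  rot[6] = led$acknow
  rot[7] = ed$acknowl
  rot[8] = d$acknowle
  rot[9] = $acknowled
Sorted (with $ < everything):
  sorted[0] = $acknowled
  sorted[1] = acknowled$
  sorted[2] = cknowled$a
  sorted[3] = d$acknowle
  sorted[4] = ed$acknowl
  sorted[5] = knowled$ac
  sorted[6] = led$acknow
  sorted[7] = nowled$ack
  sorted[8] = owled$ackn
  sorted[9] = wled$ackno
sorted[9] = wled$ackno

Answer: wled$ackno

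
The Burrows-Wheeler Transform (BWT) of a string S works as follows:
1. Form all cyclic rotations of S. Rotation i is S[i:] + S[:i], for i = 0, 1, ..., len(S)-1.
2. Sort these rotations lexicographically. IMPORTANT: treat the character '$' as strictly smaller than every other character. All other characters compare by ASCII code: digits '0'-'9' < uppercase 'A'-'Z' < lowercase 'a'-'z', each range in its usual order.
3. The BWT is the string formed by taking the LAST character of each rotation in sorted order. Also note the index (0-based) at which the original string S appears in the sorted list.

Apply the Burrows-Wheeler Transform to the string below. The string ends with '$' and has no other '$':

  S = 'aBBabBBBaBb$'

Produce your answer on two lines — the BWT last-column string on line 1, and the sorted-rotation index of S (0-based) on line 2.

All 12 rotations (rotation i = S[i:]+S[:i]):
  rot[0] = aBBabBBBaBb$
  rot[1] = BBabBBBaBb$a
  rot[2] = BabBBBaBb$aB
  rot[3] = abBBBaBb$aBB
  rot[4] = bBBBaBb$aBBa
  rot[5] = BBBaBb$aBBab
  rot[6] = BBaBb$aBBabB
  rot[7] = BaBb$aBBabBB
  rot[8] = aBb$aBBabBBB
  rot[9] = Bb$aBBabBBBa
  rot[10] = b$aBBabBBBaB
  rot[11] = $aBBabBBBaBb
Sorted (with $ < everything):
  sorted[0] = $aBBabBBBaBb  (last char: 'b')
  sorted[1] = BBBaBb$aBBab  (last char: 'b')
  sorted[2] = BBaBb$aBBabB  (last char: 'B')
  sorted[3] = BBabBBBaBb$a  (last char: 'a')
  sorted[4] = BaBb$aBBabBB  (last char: 'B')
  sorted[5] = BabBBBaBb$aB  (last char: 'B')
  sorted[6] = Bb$aBBabBBBa  (last char: 'a')
  sorted[7] = aBBabBBBaBb$  (last char: '$')
  sorted[8] = aBb$aBBabBBB  (last char: 'B')
  sorted[9] = abBBBaBb$aBB  (last char: 'B')
  sorted[10] = b$aBBabBBBaB  (last char: 'B')
  sorted[11] = bBBBaBb$aBBa  (last char: 'a')
Last column: bbBaBBa$BBBa
Original string S is at sorted index 7

Answer: bbBaBBa$BBBa
7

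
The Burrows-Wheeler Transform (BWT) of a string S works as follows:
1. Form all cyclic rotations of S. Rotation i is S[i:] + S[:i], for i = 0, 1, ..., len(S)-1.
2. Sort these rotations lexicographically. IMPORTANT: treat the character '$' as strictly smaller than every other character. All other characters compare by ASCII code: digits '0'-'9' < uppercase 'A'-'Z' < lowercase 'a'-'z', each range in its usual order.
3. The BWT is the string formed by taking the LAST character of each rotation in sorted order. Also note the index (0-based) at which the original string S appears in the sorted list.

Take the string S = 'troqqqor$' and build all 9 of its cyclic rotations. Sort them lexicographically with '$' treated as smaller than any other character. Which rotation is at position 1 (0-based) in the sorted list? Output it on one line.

All 9 rotations (rotation i = S[i:]+S[:i]):
  rot[0] = troqqqor$
  rot[1] = roqqqor$t
  rot[2] = oqqqor$tr
  rot[3] = qqqor$tro
  rot[4] = qqor$troq
  rot[5] = qor$troqq
  rot[6] = or$troqqq
  rot[7] = r$troqqqo
  rot[8] = $troqqqor
Sorted (with $ < everything):
  sorted[0] = $troqqqor
  sorted[1] = oqqqor$tr
  sorted[2] = or$troqqq
  sorted[3] = qor$troqq
  sorted[4] = qqor$troq
  sorted[5] = qqqor$tro
  sorted[6] = r$troqqqo
  sorted[7] = roqqqor$t
  sorted[8] = troqqqor$
sorted[1] = oqqqor$tr

Answer: oqqqor$tr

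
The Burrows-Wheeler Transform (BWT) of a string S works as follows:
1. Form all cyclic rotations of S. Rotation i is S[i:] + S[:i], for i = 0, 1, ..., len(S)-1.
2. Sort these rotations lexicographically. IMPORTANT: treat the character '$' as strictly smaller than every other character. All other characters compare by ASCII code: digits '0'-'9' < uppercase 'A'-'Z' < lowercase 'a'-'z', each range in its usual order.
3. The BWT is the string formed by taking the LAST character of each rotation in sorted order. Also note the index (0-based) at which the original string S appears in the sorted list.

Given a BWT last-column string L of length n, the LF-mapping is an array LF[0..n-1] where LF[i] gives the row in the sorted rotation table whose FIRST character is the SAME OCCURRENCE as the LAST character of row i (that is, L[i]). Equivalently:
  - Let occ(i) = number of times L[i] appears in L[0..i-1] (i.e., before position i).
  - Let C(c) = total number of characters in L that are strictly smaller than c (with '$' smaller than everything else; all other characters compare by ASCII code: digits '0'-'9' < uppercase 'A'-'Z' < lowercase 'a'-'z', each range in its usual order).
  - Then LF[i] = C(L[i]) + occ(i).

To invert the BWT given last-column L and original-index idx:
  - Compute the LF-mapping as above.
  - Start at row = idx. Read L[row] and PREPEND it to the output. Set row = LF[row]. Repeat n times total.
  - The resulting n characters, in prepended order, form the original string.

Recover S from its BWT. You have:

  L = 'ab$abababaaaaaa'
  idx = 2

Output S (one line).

LF mapping: 1 11 0 2 12 3 13 4 14 5 6 7 8 9 10
Walk LF starting at row 2, prepending L[row]:
  step 1: row=2, L[2]='$', prepend. Next row=LF[2]=0
  step 2: row=0, L[0]='a', prepend. Next row=LF[0]=1
  step 3: row=1, L[1]='b', prepend. Next row=LF[1]=11
  step 4: row=11, L[11]='a', prepend. Next row=LF[11]=7
  step 5: row=7, L[7]='a', prepend. Next row=LF[7]=4
  step 6: row=4, L[4]='b', prepend. Next row=LF[4]=12
  step 7: row=12, L[12]='a', prepend. Next row=LF[12]=8
  step 8: row=8, L[8]='b', prepend. Next row=LF[8]=14
  step 9: row=14, L[14]='a', prepend. Next row=LF[14]=10
  step 10: row=10, L[10]='a', prepend. Next row=LF[10]=6
  step 11: row=6, L[6]='b', prepend. Next row=LF[6]=13
  step 12: row=13, L[13]='a', prepend. Next row=LF[13]=9
  step 13: row=9, L[9]='a', prepend. Next row=LF[9]=5
  step 14: row=5, L[5]='a', prepend. Next row=LF[5]=3
  step 15: row=3, L[3]='a', prepend. Next row=LF[3]=2
Reversed output: aaaabaababaaba$

Answer: aaaabaababaaba$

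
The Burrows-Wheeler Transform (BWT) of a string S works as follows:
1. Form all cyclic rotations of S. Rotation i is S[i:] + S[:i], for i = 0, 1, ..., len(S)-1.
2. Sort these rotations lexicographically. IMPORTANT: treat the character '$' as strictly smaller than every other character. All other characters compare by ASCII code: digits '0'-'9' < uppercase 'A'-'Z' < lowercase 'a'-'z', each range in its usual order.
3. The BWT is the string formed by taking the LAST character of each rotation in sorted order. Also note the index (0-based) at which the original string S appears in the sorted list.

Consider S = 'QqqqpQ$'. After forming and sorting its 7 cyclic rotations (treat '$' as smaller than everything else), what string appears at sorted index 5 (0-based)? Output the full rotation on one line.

Answer: qqpQ$Qq

Derivation:
All 7 rotations (rotation i = S[i:]+S[:i]):
  rot[0] = QqqqpQ$
  rot[1] = qqqpQ$Q
  rot[2] = qqpQ$Qq
  rot[3] = qpQ$Qqq
  rot[4] = pQ$Qqqq
  rot[5] = Q$Qqqqp
  rot[6] = $QqqqpQ
Sorted (with $ < everything):
  sorted[0] = $QqqqpQ
  sorted[1] = Q$Qqqqp
  sorted[2] = QqqqpQ$
  sorted[3] = pQ$Qqqq
  sorted[4] = qpQ$Qqq
  sorted[5] = qqpQ$Qq
  sorted[6] = qqqpQ$Q
sorted[5] = qqpQ$Qq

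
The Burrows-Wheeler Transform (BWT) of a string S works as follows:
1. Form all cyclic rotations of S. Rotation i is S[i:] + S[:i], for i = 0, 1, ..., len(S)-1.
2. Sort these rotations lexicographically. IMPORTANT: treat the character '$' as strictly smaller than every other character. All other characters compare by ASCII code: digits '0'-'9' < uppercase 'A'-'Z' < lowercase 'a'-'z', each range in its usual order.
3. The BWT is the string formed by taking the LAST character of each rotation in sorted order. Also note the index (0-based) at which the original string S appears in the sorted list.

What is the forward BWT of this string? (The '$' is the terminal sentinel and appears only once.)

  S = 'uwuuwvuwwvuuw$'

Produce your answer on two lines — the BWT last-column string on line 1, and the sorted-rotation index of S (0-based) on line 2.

All 14 rotations (rotation i = S[i:]+S[:i]):
  rot[0] = uwuuwvuwwvuuw$
  rot[1] = wuuwvuwwvuuw$u
  rot[2] = uuwvuwwvuuw$uw
  rot[3] = uwvuwwvuuw$uwu
  rot[4] = wvuwwvuuw$uwuu
  rot[5] = vuwwvuuw$uwuuw
  rot[6] = uwwvuuw$uwuuwv
  rot[7] = wwvuuw$uwuuwvu
  rot[8] = wvuuw$uwuuwvuw
  rot[9] = vuuw$uwuuwvuww
  rot[10] = uuw$uwuuwvuwwv
  rot[11] = uw$uwuuwvuwwvu
  rot[12] = w$uwuuwvuwwvuu
  rot[13] = $uwuuwvuwwvuuw
Sorted (with $ < everything):
  sorted[0] = $uwuuwvuwwvuuw  (last char: 'w')
  sorted[1] = uuw$uwuuwvuwwv  (last char: 'v')
  sorted[2] = uuwvuwwvuuw$uw  (last char: 'w')
  sorted[3] = uw$uwuuwvuwwvu  (last char: 'u')
  sorted[4] = uwuuwvuwwvuuw$  (last char: '$')
  sorted[5] = uwvuwwvuuw$uwu  (last char: 'u')
  sorted[6] = uwwvuuw$uwuuwv  (last char: 'v')
  sorted[7] = vuuw$uwuuwvuww  (last char: 'w')
  sorted[8] = vuwwvuuw$uwuuw  (last char: 'w')
  sorted[9] = w$uwuuwvuwwvuu  (last char: 'u')
  sorted[10] = wuuwvuwwvuuw$u  (last char: 'u')
  sorted[11] = wvuuw$uwuuwvuw  (last char: 'w')
  sorted[12] = wvuwwvuuw$uwuu  (last char: 'u')
  sorted[13] = wwvuuw$uwuuwvu  (last char: 'u')
Last column: wvwu$uvwwuuwuu
Original string S is at sorted index 4

Answer: wvwu$uvwwuuwuu
4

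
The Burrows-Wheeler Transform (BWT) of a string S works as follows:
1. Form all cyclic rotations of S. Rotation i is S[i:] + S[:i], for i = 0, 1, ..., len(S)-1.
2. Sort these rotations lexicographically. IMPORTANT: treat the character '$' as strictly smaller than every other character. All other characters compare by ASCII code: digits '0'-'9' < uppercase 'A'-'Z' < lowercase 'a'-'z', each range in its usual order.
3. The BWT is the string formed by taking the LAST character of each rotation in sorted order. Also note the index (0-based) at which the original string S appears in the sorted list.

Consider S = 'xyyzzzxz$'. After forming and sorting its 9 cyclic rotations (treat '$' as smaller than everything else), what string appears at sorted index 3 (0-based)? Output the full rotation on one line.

Answer: yyzzzxz$x

Derivation:
All 9 rotations (rotation i = S[i:]+S[:i]):
  rot[0] = xyyzzzxz$
  rot[1] = yyzzzxz$x
  rot[2] = yzzzxz$xy
  rot[3] = zzzxz$xyy
  rot[4] = zzxz$xyyz
  rot[5] = zxz$xyyzz
  rot[6] = xz$xyyzzz
  rot[7] = z$xyyzzzx
  rot[8] = $xyyzzzxz
Sorted (with $ < everything):
  sorted[0] = $xyyzzzxz
  sorted[1] = xyyzzzxz$
  sorted[2] = xz$xyyzzz
  sorted[3] = yyzzzxz$x
  sorted[4] = yzzzxz$xy
  sorted[5] = z$xyyzzzx
  sorted[6] = zxz$xyyzz
  sorted[7] = zzxz$xyyz
  sorted[8] = zzzxz$xyy
sorted[3] = yyzzzxz$x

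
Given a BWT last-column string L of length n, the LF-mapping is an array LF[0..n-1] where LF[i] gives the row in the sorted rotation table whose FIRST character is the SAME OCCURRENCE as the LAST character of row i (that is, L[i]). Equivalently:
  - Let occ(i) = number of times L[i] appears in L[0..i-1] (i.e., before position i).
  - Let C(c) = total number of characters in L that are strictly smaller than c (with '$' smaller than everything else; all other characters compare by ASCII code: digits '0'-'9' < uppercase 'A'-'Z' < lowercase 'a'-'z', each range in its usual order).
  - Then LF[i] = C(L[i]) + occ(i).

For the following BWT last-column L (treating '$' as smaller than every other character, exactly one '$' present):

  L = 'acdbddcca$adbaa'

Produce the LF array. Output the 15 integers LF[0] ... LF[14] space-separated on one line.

Answer: 1 8 11 6 12 13 9 10 2 0 3 14 7 4 5

Derivation:
Char counts: '$':1, 'a':5, 'b':2, 'c':3, 'd':4
C (first-col start): C('$')=0, C('a')=1, C('b')=6, C('c')=8, C('d')=11
L[0]='a': occ=0, LF[0]=C('a')+0=1+0=1
L[1]='c': occ=0, LF[1]=C('c')+0=8+0=8
L[2]='d': occ=0, LF[2]=C('d')+0=11+0=11
L[3]='b': occ=0, LF[3]=C('b')+0=6+0=6
L[4]='d': occ=1, LF[4]=C('d')+1=11+1=12
L[5]='d': occ=2, LF[5]=C('d')+2=11+2=13
L[6]='c': occ=1, LF[6]=C('c')+1=8+1=9
L[7]='c': occ=2, LF[7]=C('c')+2=8+2=10
L[8]='a': occ=1, LF[8]=C('a')+1=1+1=2
L[9]='$': occ=0, LF[9]=C('$')+0=0+0=0
L[10]='a': occ=2, LF[10]=C('a')+2=1+2=3
L[11]='d': occ=3, LF[11]=C('d')+3=11+3=14
L[12]='b': occ=1, LF[12]=C('b')+1=6+1=7
L[13]='a': occ=3, LF[13]=C('a')+3=1+3=4
L[14]='a': occ=4, LF[14]=C('a')+4=1+4=5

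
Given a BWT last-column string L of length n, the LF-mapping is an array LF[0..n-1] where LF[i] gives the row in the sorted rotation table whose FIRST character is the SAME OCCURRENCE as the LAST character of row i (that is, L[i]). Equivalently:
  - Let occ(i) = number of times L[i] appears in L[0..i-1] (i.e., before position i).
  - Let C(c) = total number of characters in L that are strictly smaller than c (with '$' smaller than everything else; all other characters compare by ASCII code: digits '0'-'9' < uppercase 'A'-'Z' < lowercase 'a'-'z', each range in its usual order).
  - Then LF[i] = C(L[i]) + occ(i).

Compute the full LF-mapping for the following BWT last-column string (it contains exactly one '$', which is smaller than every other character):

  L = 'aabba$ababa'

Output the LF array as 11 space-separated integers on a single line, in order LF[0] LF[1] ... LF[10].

Answer: 1 2 7 8 3 0 4 9 5 10 6

Derivation:
Char counts: '$':1, 'a':6, 'b':4
C (first-col start): C('$')=0, C('a')=1, C('b')=7
L[0]='a': occ=0, LF[0]=C('a')+0=1+0=1
L[1]='a': occ=1, LF[1]=C('a')+1=1+1=2
L[2]='b': occ=0, LF[2]=C('b')+0=7+0=7
L[3]='b': occ=1, LF[3]=C('b')+1=7+1=8
L[4]='a': occ=2, LF[4]=C('a')+2=1+2=3
L[5]='$': occ=0, LF[5]=C('$')+0=0+0=0
L[6]='a': occ=3, LF[6]=C('a')+3=1+3=4
L[7]='b': occ=2, LF[7]=C('b')+2=7+2=9
L[8]='a': occ=4, LF[8]=C('a')+4=1+4=5
L[9]='b': occ=3, LF[9]=C('b')+3=7+3=10
L[10]='a': occ=5, LF[10]=C('a')+5=1+5=6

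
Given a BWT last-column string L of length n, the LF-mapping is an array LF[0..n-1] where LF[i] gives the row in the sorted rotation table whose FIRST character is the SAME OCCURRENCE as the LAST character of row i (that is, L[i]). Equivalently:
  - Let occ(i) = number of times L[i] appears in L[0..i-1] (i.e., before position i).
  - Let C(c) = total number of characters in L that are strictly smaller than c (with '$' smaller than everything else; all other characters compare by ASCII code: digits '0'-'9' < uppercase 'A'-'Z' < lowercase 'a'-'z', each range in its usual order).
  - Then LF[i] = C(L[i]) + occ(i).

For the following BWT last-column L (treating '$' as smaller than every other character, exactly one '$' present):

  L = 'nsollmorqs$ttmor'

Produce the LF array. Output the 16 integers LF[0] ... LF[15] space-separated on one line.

Answer: 5 12 6 1 2 3 7 10 9 13 0 14 15 4 8 11

Derivation:
Char counts: '$':1, 'l':2, 'm':2, 'n':1, 'o':3, 'q':1, 'r':2, 's':2, 't':2
C (first-col start): C('$')=0, C('l')=1, C('m')=3, C('n')=5, C('o')=6, C('q')=9, C('r')=10, C('s')=12, C('t')=14
L[0]='n': occ=0, LF[0]=C('n')+0=5+0=5
L[1]='s': occ=0, LF[1]=C('s')+0=12+0=12
L[2]='o': occ=0, LF[2]=C('o')+0=6+0=6
L[3]='l': occ=0, LF[3]=C('l')+0=1+0=1
L[4]='l': occ=1, LF[4]=C('l')+1=1+1=2
L[5]='m': occ=0, LF[5]=C('m')+0=3+0=3
L[6]='o': occ=1, LF[6]=C('o')+1=6+1=7
L[7]='r': occ=0, LF[7]=C('r')+0=10+0=10
L[8]='q': occ=0, LF[8]=C('q')+0=9+0=9
L[9]='s': occ=1, LF[9]=C('s')+1=12+1=13
L[10]='$': occ=0, LF[10]=C('$')+0=0+0=0
L[11]='t': occ=0, LF[11]=C('t')+0=14+0=14
L[12]='t': occ=1, LF[12]=C('t')+1=14+1=15
L[13]='m': occ=1, LF[13]=C('m')+1=3+1=4
L[14]='o': occ=2, LF[14]=C('o')+2=6+2=8
L[15]='r': occ=1, LF[15]=C('r')+1=10+1=11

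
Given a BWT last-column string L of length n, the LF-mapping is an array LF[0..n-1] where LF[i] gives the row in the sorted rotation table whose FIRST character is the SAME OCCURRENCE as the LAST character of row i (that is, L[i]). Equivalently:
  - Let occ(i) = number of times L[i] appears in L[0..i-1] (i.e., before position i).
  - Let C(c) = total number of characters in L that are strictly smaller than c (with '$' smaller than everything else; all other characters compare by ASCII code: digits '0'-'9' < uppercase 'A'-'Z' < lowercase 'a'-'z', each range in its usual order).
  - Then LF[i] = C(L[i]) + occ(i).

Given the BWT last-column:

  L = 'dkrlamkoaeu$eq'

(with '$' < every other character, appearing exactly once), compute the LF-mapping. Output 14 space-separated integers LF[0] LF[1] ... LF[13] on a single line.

Char counts: '$':1, 'a':2, 'd':1, 'e':2, 'k':2, 'l':1, 'm':1, 'o':1, 'q':1, 'r':1, 'u':1
C (first-col start): C('$')=0, C('a')=1, C('d')=3, C('e')=4, C('k')=6, C('l')=8, C('m')=9, C('o')=10, C('q')=11, C('r')=12, C('u')=13
L[0]='d': occ=0, LF[0]=C('d')+0=3+0=3
L[1]='k': occ=0, LF[1]=C('k')+0=6+0=6
L[2]='r': occ=0, LF[2]=C('r')+0=12+0=12
L[3]='l': occ=0, LF[3]=C('l')+0=8+0=8
L[4]='a': occ=0, LF[4]=C('a')+0=1+0=1
L[5]='m': occ=0, LF[5]=C('m')+0=9+0=9
L[6]='k': occ=1, LF[6]=C('k')+1=6+1=7
L[7]='o': occ=0, LF[7]=C('o')+0=10+0=10
L[8]='a': occ=1, LF[8]=C('a')+1=1+1=2
L[9]='e': occ=0, LF[9]=C('e')+0=4+0=4
L[10]='u': occ=0, LF[10]=C('u')+0=13+0=13
L[11]='$': occ=0, LF[11]=C('$')+0=0+0=0
L[12]='e': occ=1, LF[12]=C('e')+1=4+1=5
L[13]='q': occ=0, LF[13]=C('q')+0=11+0=11

Answer: 3 6 12 8 1 9 7 10 2 4 13 0 5 11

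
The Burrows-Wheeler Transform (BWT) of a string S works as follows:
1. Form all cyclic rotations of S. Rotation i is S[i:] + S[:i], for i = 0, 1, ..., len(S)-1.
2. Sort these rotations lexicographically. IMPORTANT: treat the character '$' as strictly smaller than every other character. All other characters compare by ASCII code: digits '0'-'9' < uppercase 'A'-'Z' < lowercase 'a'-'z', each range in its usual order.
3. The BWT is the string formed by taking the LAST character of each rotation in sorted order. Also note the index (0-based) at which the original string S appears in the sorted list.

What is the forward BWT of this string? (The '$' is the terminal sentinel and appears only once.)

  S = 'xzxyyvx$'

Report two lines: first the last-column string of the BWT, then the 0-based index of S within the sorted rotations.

Answer: xyvz$yxx
4

Derivation:
All 8 rotations (rotation i = S[i:]+S[:i]):
  rot[0] = xzxyyvx$
  rot[1] = zxyyvx$x
  rot[2] = xyyvx$xz
  rot[3] = yyvx$xzx
  rot[4] = yvx$xzxy
  rot[5] = vx$xzxyy
  rot[6] = x$xzxyyv
  rot[7] = $xzxyyvx
Sorted (with $ < everything):
  sorted[0] = $xzxyyvx  (last char: 'x')
  sorted[1] = vx$xzxyy  (last char: 'y')
  sorted[2] = x$xzxyyv  (last char: 'v')
  sorted[3] = xyyvx$xz  (last char: 'z')
  sorted[4] = xzxyyvx$  (last char: '$')
  sorted[5] = yvx$xzxy  (last char: 'y')
  sorted[6] = yyvx$xzx  (last char: 'x')
  sorted[7] = zxyyvx$x  (last char: 'x')
Last column: xyvz$yxx
Original string S is at sorted index 4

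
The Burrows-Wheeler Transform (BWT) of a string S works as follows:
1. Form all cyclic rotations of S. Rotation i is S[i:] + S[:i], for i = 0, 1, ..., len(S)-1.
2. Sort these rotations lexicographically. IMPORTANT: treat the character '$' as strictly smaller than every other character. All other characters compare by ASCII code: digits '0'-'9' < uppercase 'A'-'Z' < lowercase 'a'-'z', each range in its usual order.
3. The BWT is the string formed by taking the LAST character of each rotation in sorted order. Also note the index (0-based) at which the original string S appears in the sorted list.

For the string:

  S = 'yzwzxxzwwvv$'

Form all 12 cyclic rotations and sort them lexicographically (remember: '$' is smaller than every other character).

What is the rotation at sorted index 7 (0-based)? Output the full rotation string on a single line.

All 12 rotations (rotation i = S[i:]+S[:i]):
  rot[0] = yzwzxxzwwvv$
  rot[1] = zwzxxzwwvv$y
  rot[2] = wzxxzwwvv$yz
  rot[3] = zxxzwwvv$yzw
  rot[4] = xxzwwvv$yzwz
  rot[5] = xzwwvv$yzwzx
  rot[6] = zwwvv$yzwzxx
  rot[7] = wwvv$yzwzxxz
  rot[8] = wvv$yzwzxxzw
  rot[9] = vv$yzwzxxzww
  rot[10] = v$yzwzxxzwwv
  rot[11] = $yzwzxxzwwvv
Sorted (with $ < everything):
  sorted[0] = $yzwzxxzwwvv
  sorted[1] = v$yzwzxxzwwv
  sorted[2] = vv$yzwzxxzww
  sorted[3] = wvv$yzwzxxzw
  sorted[4] = wwvv$yzwzxxz
  sorted[5] = wzxxzwwvv$yz
  sorted[6] = xxzwwvv$yzwz
  sorted[7] = xzwwvv$yzwzx
  sorted[8] = yzwzxxzwwvv$
  sorted[9] = zwwvv$yzwzxx
  sorted[10] = zwzxxzwwvv$y
  sorted[11] = zxxzwwvv$yzw
sorted[7] = xzwwvv$yzwzx

Answer: xzwwvv$yzwzx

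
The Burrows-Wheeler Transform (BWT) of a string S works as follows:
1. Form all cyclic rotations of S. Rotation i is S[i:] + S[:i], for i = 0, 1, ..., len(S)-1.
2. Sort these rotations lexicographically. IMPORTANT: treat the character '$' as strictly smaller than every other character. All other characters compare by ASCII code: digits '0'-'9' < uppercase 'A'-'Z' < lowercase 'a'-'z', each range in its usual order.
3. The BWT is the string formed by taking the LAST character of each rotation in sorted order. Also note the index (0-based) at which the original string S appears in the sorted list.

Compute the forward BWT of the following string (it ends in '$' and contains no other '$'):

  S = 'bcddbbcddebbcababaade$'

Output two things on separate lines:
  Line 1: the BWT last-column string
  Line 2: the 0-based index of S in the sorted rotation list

Answer: ebbcaaaedb$bbbbdccaddd
10

Derivation:
All 22 rotations (rotation i = S[i:]+S[:i]):
  rot[0] = bcddbbcddebbcababaade$
  rot[1] = cddbbcddebbcababaade$b
  rot[2] = ddbbcddebbcababaade$bc
  rot[3] = dbbcddebbcababaade$bcd
  rot[4] = bbcddebbcababaade$bcdd
  rot[5] = bcddebbcababaade$bcddb
  rot[6] = cddebbcababaade$bcddbb
  rot[7] = ddebbcababaade$bcddbbc
  rot[8] = debbcababaade$bcddbbcd
  rot[9] = ebbcababaade$bcddbbcdd
  rot[10] = bbcababaade$bcddbbcdde
  rot[11] = bcababaade$bcddbbcddeb
  rot[12] = cababaade$bcddbbcddebb
  rot[13] = ababaade$bcddbbcddebbc
  rot[14] = babaade$bcddbbcddebbca
  rot[15] = abaade$bcddbbcddebbcab
  rot[16] = baade$bcddbbcddebbcaba
  rot[17] = aade$bcddbbcddebbcabab
  rot[18] = ade$bcddbbcddebbcababa
  rot[19] = de$bcddbbcddebbcababaa
  rot[20] = e$bcddbbcddebbcababaad
  rot[21] = $bcddbbcddebbcababaade
Sorted (with $ < everything):
  sorted[0] = $bcddbbcddebbcababaade  (last char: 'e')
  sorted[1] = aade$bcddbbcddebbcabab  (last char: 'b')
  sorted[2] = abaade$bcddbbcddebbcab  (last char: 'b')
  sorted[3] = ababaade$bcddbbcddebbc  (last char: 'c')
  sorted[4] = ade$bcddbbcddebbcababa  (last char: 'a')
  sorted[5] = baade$bcddbbcddebbcaba  (last char: 'a')
  sorted[6] = babaade$bcddbbcddebbca  (last char: 'a')
  sorted[7] = bbcababaade$bcddbbcdde  (last char: 'e')
  sorted[8] = bbcddebbcababaade$bcdd  (last char: 'd')
  sorted[9] = bcababaade$bcddbbcddeb  (last char: 'b')
  sorted[10] = bcddbbcddebbcababaade$  (last char: '$')
  sorted[11] = bcddebbcababaade$bcddb  (last char: 'b')
  sorted[12] = cababaade$bcddbbcddebb  (last char: 'b')
  sorted[13] = cddbbcddebbcababaade$b  (last char: 'b')
  sorted[14] = cddebbcababaade$bcddbb  (last char: 'b')
  sorted[15] = dbbcddebbcababaade$bcd  (last char: 'd')
  sorted[16] = ddbbcddebbcababaade$bc  (last char: 'c')
  sorted[17] = ddebbcababaade$bcddbbc  (last char: 'c')
  sorted[18] = de$bcddbbcddebbcababaa  (last char: 'a')
  sorted[19] = debbcababaade$bcddbbcd  (last char: 'd')
  sorted[20] = e$bcddbbcddebbcababaad  (last char: 'd')
  sorted[21] = ebbcababaade$bcddbbcdd  (last char: 'd')
Last column: ebbcaaaedb$bbbbdccaddd
Original string S is at sorted index 10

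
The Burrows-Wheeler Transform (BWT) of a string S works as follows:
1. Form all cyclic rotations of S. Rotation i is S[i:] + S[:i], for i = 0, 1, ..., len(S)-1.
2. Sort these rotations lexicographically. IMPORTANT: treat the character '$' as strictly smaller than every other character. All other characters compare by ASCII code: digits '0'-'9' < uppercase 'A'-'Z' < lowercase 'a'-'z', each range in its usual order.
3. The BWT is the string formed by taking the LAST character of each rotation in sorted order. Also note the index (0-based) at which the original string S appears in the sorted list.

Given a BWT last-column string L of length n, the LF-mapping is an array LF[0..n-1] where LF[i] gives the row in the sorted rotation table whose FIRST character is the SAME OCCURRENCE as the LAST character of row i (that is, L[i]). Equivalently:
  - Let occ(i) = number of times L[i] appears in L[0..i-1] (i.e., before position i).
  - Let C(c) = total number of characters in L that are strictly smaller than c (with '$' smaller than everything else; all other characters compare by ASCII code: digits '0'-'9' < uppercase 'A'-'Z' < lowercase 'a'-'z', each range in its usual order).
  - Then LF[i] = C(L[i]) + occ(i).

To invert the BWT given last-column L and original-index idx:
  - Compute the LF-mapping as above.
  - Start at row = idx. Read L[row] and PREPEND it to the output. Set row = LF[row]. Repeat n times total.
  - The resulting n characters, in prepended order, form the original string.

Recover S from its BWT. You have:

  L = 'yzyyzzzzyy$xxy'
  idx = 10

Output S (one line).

Answer: zyxzyyzyzxzyy$

Derivation:
LF mapping: 3 9 4 5 10 11 12 13 6 7 0 1 2 8
Walk LF starting at row 10, prepending L[row]:
  step 1: row=10, L[10]='$', prepend. Next row=LF[10]=0
  step 2: row=0, L[0]='y', prepend. Next row=LF[0]=3
  step 3: row=3, L[3]='y', prepend. Next row=LF[3]=5
  step 4: row=5, L[5]='z', prepend. Next row=LF[5]=11
  step 5: row=11, L[11]='x', prepend. Next row=LF[11]=1
  step 6: row=1, L[1]='z', prepend. Next row=LF[1]=9
  step 7: row=9, L[9]='y', prepend. Next row=LF[9]=7
  step 8: row=7, L[7]='z', prepend. Next row=LF[7]=13
  step 9: row=13, L[13]='y', prepend. Next row=LF[13]=8
  step 10: row=8, L[8]='y', prepend. Next row=LF[8]=6
  step 11: row=6, L[6]='z', prepend. Next row=LF[6]=12
  step 12: row=12, L[12]='x', prepend. Next row=LF[12]=2
  step 13: row=2, L[2]='y', prepend. Next row=LF[2]=4
  step 14: row=4, L[4]='z', prepend. Next row=LF[4]=10
Reversed output: zyxzyyzyzxzyy$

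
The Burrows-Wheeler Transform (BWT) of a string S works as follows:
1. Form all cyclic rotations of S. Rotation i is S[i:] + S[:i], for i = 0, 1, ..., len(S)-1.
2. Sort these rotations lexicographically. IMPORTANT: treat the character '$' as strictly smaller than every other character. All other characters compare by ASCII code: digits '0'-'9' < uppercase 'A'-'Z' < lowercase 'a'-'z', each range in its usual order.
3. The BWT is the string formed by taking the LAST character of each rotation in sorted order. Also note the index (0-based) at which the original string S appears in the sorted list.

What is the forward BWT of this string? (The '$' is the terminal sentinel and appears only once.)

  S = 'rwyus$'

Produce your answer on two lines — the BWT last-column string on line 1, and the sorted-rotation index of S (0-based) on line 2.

Answer: s$uyrw
1

Derivation:
All 6 rotations (rotation i = S[i:]+S[:i]):
  rot[0] = rwyus$
  rot[1] = wyus$r
  rot[2] = yus$rw
  rot[3] = us$rwy
  rot[4] = s$rwyu
  rot[5] = $rwyus
Sorted (with $ < everything):
  sorted[0] = $rwyus  (last char: 's')
  sorted[1] = rwyus$  (last char: '$')
  sorted[2] = s$rwyu  (last char: 'u')
  sorted[3] = us$rwy  (last char: 'y')
  sorted[4] = wyus$r  (last char: 'r')
  sorted[5] = yus$rw  (last char: 'w')
Last column: s$uyrw
Original string S is at sorted index 1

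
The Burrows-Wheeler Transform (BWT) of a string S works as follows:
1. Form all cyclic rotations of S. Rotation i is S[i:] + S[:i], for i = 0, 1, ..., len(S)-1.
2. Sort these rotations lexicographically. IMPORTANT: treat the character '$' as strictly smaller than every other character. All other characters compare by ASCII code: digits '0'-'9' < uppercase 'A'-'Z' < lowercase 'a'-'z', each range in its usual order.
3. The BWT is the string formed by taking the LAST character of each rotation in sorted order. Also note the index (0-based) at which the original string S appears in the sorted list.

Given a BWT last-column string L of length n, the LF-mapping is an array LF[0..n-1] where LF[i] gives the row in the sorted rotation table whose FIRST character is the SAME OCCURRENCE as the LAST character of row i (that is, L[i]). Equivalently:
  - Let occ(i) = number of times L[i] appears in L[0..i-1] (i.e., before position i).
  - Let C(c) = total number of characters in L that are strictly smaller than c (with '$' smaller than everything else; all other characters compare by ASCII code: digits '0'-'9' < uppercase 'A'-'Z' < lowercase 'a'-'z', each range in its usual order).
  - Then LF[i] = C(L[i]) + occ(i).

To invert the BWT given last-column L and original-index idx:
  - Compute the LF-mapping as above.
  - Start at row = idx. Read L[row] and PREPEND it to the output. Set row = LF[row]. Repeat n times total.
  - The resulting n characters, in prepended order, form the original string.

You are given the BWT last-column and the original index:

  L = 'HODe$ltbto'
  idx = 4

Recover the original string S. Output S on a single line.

Answer: bottleODH$

Derivation:
LF mapping: 2 3 1 5 0 6 8 4 9 7
Walk LF starting at row 4, prepending L[row]:
  step 1: row=4, L[4]='$', prepend. Next row=LF[4]=0
  step 2: row=0, L[0]='H', prepend. Next row=LF[0]=2
  step 3: row=2, L[2]='D', prepend. Next row=LF[2]=1
  step 4: row=1, L[1]='O', prepend. Next row=LF[1]=3
  step 5: row=3, L[3]='e', prepend. Next row=LF[3]=5
  step 6: row=5, L[5]='l', prepend. Next row=LF[5]=6
  step 7: row=6, L[6]='t', prepend. Next row=LF[6]=8
  step 8: row=8, L[8]='t', prepend. Next row=LF[8]=9
  step 9: row=9, L[9]='o', prepend. Next row=LF[9]=7
  step 10: row=7, L[7]='b', prepend. Next row=LF[7]=4
Reversed output: bottleODH$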